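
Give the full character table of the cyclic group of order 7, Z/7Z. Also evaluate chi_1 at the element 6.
Character table of Z/7Z (irreps indexed chi_0,...,chi_6 with chi_k(m) = zeta_7^(k*m), zeta_7 = exp(2*pi*i/7)):
  irrep \ class  {0} (size 1)  {1} (size 1)    {2} (size 1)    {3} (size 1)    {4} (size 1)    {5} (size 1)    {6} (size 1)  
  chi_0          1             1               1               1               1               1               1             
  chi_1          1             exp(2*I*pi/7)   exp(4*I*pi/7)   exp(6*I*pi/7)   exp(-6*I*pi/7)  exp(-4*I*pi/7)  exp(-2*I*pi/7)
  chi_2          1             exp(4*I*pi/7)   exp(-6*I*pi/7)  exp(-2*I*pi/7)  exp(2*I*pi/7)   exp(6*I*pi/7)   exp(-4*I*pi/7)
  chi_3          1             exp(6*I*pi/7)   exp(-2*I*pi/7)  exp(4*I*pi/7)   exp(-4*I*pi/7)  exp(2*I*pi/7)   exp(-6*I*pi/7)
  chi_4          1             exp(-6*I*pi/7)  exp(2*I*pi/7)   exp(-4*I*pi/7)  exp(4*I*pi/7)   exp(-2*I*pi/7)  exp(6*I*pi/7) 
  chi_5          1             exp(-4*I*pi/7)  exp(6*I*pi/7)   exp(2*I*pi/7)   exp(-2*I*pi/7)  exp(-6*I*pi/7)  exp(4*I*pi/7) 
  chi_6          1             exp(-2*I*pi/7)  exp(-4*I*pi/7)  exp(-6*I*pi/7)  exp(6*I*pi/7)   exp(4*I*pi/7)   exp(2*I*pi/7) 

Spot check: chi_1(6) = zeta_7^(1*6) = zeta_7^6 = exp(-2*I*pi/7).

Justification: Z/7Z is abelian, so all 7 irreducible complex representations are 1-dimensional. They are given by chi_k(m) = zeta_7^(k*m) for k = 0,...,6. Row orthogonality: sum_m chi_k(m) conj(chi_l(m)) = 7 * [k = l].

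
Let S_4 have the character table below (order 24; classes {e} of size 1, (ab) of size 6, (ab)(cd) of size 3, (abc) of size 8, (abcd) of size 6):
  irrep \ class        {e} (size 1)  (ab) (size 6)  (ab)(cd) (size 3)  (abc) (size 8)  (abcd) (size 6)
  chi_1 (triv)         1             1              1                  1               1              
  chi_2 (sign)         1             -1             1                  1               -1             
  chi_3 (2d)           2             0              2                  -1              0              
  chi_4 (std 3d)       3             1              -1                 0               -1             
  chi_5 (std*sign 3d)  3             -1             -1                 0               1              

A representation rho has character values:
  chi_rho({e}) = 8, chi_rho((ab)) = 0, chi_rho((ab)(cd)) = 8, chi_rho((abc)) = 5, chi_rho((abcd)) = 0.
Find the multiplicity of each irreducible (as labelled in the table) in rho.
Multiplicities: chi_1: 3, chi_2: 3, chi_3: 1, chi_4: 0, chi_5: 0.

Working: Use <chi_rho, chi> = (1/|G|) sum_C |C| * chi_rho(C) * conj(chi(C)) with |G| = 24 for each irreducible chi in the table:
  <chi_rho, chi_1> = (1/24)[1*(8)*conj(1) + 6*(0)*conj(1) + 3*(8)*conj(1) + 8*(5)*conj(1) + 6*(0)*conj(1)]
      = (1/24)[(8) + (0) + (24) + (40) + (0)] = 72/24 = 3
  <chi_rho, chi_2> = (1/24)[1*(8)*conj(1) + 6*(0)*conj(-1) + 3*(8)*conj(1) + 8*(5)*conj(1) + 6*(0)*conj(-1)]
      = (1/24)[(8) + (0) + (24) + (40) + (0)] = 72/24 = 3
  <chi_rho, chi_3> = (1/24)[1*(8)*conj(2) + 6*(0)*conj(0) + 3*(8)*conj(2) + 8*(5)*conj(-1) + 6*(0)*conj(0)]
      = (1/24)[(16) + (0) + (48) + (-40) + (0)] = 24/24 = 1
  <chi_rho, chi_4> = (1/24)[1*(8)*conj(3) + 6*(0)*conj(1) + 3*(8)*conj(-1) + 8*(5)*conj(0) + 6*(0)*conj(-1)]
      = (1/24)[(24) + (0) + (-24) + (0) + (0)] = 0/24 = 0
  <chi_rho, chi_5> = (1/24)[1*(8)*conj(3) + 6*(0)*conj(-1) + 3*(8)*conj(-1) + 8*(5)*conj(0) + 6*(0)*conj(1)]
      = (1/24)[(24) + (0) + (-24) + (0) + (0)] = 0/24 = 0
Dimension check: dim(rho) = sum (mult * dim) = 3*1 + 3*1 + 1*2 + 0*3 + 0*3 = 8 = chi_rho(e) = 8.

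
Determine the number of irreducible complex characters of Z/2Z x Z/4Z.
8

Reasoning: The number of irreducible complex representations of a finite group equals its number of conjugacy classes. Z/2Z x Z/4Z is abelian of order 8, so every element is its own conjugacy class: 8 classes, so Z/2Z x Z/4Z (order 8) has exactly 8 irreducible complex representations.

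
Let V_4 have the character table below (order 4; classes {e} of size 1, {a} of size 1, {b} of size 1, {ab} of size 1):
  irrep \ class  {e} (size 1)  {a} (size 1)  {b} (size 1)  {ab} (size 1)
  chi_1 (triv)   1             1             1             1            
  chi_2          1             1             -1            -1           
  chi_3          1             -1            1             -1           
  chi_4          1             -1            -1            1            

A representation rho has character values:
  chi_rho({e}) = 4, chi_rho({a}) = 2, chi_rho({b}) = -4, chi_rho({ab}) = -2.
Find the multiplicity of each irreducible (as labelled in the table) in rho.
Multiplicities: chi_1: 0, chi_2: 3, chi_3: 0, chi_4: 1.

Explanation: Use <chi_rho, chi> = (1/|G|) sum_C |C| * chi_rho(C) * conj(chi(C)) with |G| = 4 for each irreducible chi in the table:
  <chi_rho, chi_1> = (1/4)[1*(4)*conj(1) + 1*(2)*conj(1) + 1*(-4)*conj(1) + 1*(-2)*conj(1)]
      = (1/4)[(4) + (2) + (-4) + (-2)] = 0/4 = 0
  <chi_rho, chi_2> = (1/4)[1*(4)*conj(1) + 1*(2)*conj(1) + 1*(-4)*conj(-1) + 1*(-2)*conj(-1)]
      = (1/4)[(4) + (2) + (4) + (2)] = 12/4 = 3
  <chi_rho, chi_3> = (1/4)[1*(4)*conj(1) + 1*(2)*conj(-1) + 1*(-4)*conj(1) + 1*(-2)*conj(-1)]
      = (1/4)[(4) + (-2) + (-4) + (2)] = 0/4 = 0
  <chi_rho, chi_4> = (1/4)[1*(4)*conj(1) + 1*(2)*conj(-1) + 1*(-4)*conj(-1) + 1*(-2)*conj(1)]
      = (1/4)[(4) + (-2) + (4) + (-2)] = 4/4 = 1
Dimension check: dim(rho) = sum (mult * dim) = 0*1 + 3*1 + 0*1 + 1*1 = 4 = chi_rho(e) = 4.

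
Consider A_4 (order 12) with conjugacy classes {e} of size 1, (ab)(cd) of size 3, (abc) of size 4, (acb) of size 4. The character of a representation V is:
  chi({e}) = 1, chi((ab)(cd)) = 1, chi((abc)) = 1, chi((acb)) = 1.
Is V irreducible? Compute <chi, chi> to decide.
Irreducible: <chi, chi> = 1.

Working: <chi, chi> = (1/|G|) sum_C |C| * |chi(C)|^2 = (1/12)[1*|1|^2 + 3*|1|^2 + 4*|1|^2 + 4*|1|^2]
  = (1/12)[(1) + (3) + (4) + (4)] = 12/12 = 1.
(Exp terms are combined using exp(i*s)*conj(exp(i*t)) = exp(i*(s-t)), and sums of them are collapsed using the identity that for every m > 1 the m distinct m-th roots of unity sum to 0, e.g. 1 + exp(2*I*pi/3) + exp(-2*I*pi/3) = 0.)
A character is irreducible iff <chi, chi> = 1, so this representation is irreducible.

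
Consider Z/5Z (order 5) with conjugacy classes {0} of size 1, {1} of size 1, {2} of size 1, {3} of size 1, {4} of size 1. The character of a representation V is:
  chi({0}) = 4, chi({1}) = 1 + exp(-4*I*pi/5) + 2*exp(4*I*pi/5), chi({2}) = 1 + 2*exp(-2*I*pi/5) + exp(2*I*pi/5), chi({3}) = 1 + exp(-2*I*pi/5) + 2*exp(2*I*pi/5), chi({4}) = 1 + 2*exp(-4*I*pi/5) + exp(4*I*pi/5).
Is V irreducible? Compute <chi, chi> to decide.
Not irreducible (reducible): <chi, chi> = 6 > 1.

Solution. <chi, chi> = (1/|G|) sum_C |C| * |chi(C)|^2 = (1/5)[1*|4|^2 + 1*|1 + exp(-4*I*pi/5) + 2*exp(4*I*pi/5)|^2 + 1*|1 + 2*exp(-2*I*pi/5) + exp(2*I*pi/5)|^2 + 1*|1 + exp(-2*I*pi/5) + 2*exp(2*I*pi/5)|^2 + 1*|1 + 2*exp(-4*I*pi/5) + exp(4*I*pi/5)|^2]
  = (1/5)[(16) + (6 + 2*exp(-2*I*pi/5) + 3*exp(-4*I*pi/5) + 3*exp(4*I*pi/5) + 2*exp(2*I*pi/5)) + (6 + 3*exp(-2*I*pi/5) + 2*exp(-4*I*pi/5) + 2*exp(4*I*pi/5) + 3*exp(2*I*pi/5)) + (6 + 3*exp(-2*I*pi/5) + 2*exp(-4*I*pi/5) + 2*exp(4*I*pi/5) + 3*exp(2*I*pi/5)) + (6 + 2*exp(-2*I*pi/5) + 3*exp(-4*I*pi/5) + 3*exp(4*I*pi/5) + 2*exp(2*I*pi/5))] = 30/5 = 6.
(Exp terms are combined using exp(i*s)*conj(exp(i*t)) = exp(i*(s-t)), and sums of them are collapsed using the identity that for every m > 1 the m distinct m-th roots of unity sum to 0, e.g. 1 + exp(2*I*pi/3) + exp(-2*I*pi/3) = 0.)
A character is irreducible iff <chi, chi> = 1, so this representation is reducible.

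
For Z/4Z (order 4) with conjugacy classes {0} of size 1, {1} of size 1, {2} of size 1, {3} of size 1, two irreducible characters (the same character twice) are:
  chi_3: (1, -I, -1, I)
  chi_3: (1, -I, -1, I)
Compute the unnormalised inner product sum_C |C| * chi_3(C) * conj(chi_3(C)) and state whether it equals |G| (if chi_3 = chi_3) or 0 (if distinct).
Sum = 4 = |G| = 4; so <chi_3, chi_3> = 1 (norm-1 confirms irreducibility).

Justification: Compute term by term over conjugacy classes (|C| * chi_3(C) * conj(chi_3(C))):
  1*(1)*conj(1) + 1*(-I)*conj(-I) + 1*(-1)*conj(-1) + 1*(I)*conj(I)
  = (1) + (1) + (1) + (1)
  = 4.
(Exp terms are combined using exp(i*s)*conj(exp(i*t)) = exp(i*(s-t)), and sums of them are collapsed using the identity that for every m > 1 the m distinct m-th roots of unity sum to 0, e.g. 1 + exp(2*I*pi/3) + exp(-2*I*pi/3) = 0.)
Dividing by |G| = 4 gives 4/4 = 1, matching the row-orthogonality relation <chi_3, chi_3> = [chi_3 = chi_3].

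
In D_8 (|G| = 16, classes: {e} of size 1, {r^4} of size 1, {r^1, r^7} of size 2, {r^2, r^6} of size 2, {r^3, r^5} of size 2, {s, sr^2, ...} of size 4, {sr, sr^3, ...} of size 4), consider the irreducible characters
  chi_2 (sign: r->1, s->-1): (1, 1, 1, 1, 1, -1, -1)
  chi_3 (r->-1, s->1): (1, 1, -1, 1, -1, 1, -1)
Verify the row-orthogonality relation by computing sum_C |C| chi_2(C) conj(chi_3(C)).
Sum = 0; so <chi_2, chi_3> = 0 (distinct irreducibles are orthogonal).

Reasoning: Compute term by term over conjugacy classes (|C| * chi_2(C) * conj(chi_3(C))):
  1*(1)*conj(1) + 1*(1)*conj(1) + 2*(1)*conj(-1) + 2*(1)*conj(1) + 2*(1)*conj(-1) + 4*(-1)*conj(1) + 4*(-1)*conj(-1)
  = (1) + (1) + (-2) + (2) + (-2) + (-4) + (4)
  = 0.
Dividing by |G| = 16 gives 0/16 = 0, matching the row-orthogonality relation <chi_2, chi_3> = [chi_2 = chi_3].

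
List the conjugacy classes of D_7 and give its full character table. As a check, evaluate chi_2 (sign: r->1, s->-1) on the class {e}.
Conjugacy classes: {e} of size 1, {r^1, r^6} of size 2, {r^2, r^5} of size 2, {r^3, r^4} of size 2, {s, sr, ..., sr^6} of size 7.
Character table:
  irrep \ class              {e} (size 1)  {r^1, r^6} (size 2)  {r^2, r^5} (size 2)  {r^3, r^4} (size 2)  {s, sr, ..., sr^6} (size 7)
  chi_1 (triv)               1             1                    1                    1                    1                          
  chi_2 (sign: r->1, s->-1)  1             1                    1                    1                    -1                         
  chi_3 (2d, j=1)            2             2*cos(2*pi/7)        -2*cos(3*pi/7)       -2*cos(pi/7)         0                          
  chi_4 (2d, j=2)            2             -2*cos(3*pi/7)       -2*cos(pi/7)         2*cos(2*pi/7)        0                          
  chi_5 (2d, j=3)            2             -2*cos(pi/7)         2*cos(2*pi/7)        -2*cos(3*pi/7)       0                          

Spot check: chi_2 (sign: r->1, s->-1) on {e} = 1.

Why: D_7 has order 2*7 = 14 with 5 conjugacy classes, hence 5 irreducibles. Sum of squared dims 1 + 1 + 4 + 4 + 4 = 14 = |G|. Linear characters come from the abelianisation; the 2-dimensional irreps have character r^k -> 2*cos(2*pi*j*k/7), reflections -> 0.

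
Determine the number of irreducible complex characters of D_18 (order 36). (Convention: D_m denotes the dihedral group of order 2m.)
12

Explanation: The number of irreducible complex representations of a finite group equals its number of conjugacy classes. D_18 has 12 conjugacy classes (n/2 + 3 for n even), so D_18 (order 36) has exactly 12 irreducible complex representations.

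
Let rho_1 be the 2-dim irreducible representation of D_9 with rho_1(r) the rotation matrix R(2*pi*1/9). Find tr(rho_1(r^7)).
chi_{rho_1}(r^7) = 2*cos(2*pi*1*7/9) = 2*cos(4*pi/9)

Solution. rho_1(r^7) is rotation by angle 2*pi*1*7/9, whose trace is 2*cos(2*pi*1*7/9) = 2*cos(4*pi/9).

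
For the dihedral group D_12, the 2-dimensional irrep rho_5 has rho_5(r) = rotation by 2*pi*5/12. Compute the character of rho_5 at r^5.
chi_{rho_5}(r^5) = 2*cos(2*pi*5*5/12) = sqrt(3)

Proof sketch: rho_5(r^5) is rotation by angle 2*pi*5*5/12, whose trace is 2*cos(2*pi*5*5/12) = sqrt(3).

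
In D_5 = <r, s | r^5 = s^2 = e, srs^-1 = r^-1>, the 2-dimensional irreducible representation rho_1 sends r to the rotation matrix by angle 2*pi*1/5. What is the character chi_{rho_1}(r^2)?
chi_{rho_1}(r^2) = 2*cos(2*pi*1*2/5) = -sqrt(5)/2 - 1/2

Justification: rho_1(r^2) is rotation by angle 2*pi*1*2/5, whose trace is 2*cos(2*pi*1*2/5) = -sqrt(5)/2 - 1/2.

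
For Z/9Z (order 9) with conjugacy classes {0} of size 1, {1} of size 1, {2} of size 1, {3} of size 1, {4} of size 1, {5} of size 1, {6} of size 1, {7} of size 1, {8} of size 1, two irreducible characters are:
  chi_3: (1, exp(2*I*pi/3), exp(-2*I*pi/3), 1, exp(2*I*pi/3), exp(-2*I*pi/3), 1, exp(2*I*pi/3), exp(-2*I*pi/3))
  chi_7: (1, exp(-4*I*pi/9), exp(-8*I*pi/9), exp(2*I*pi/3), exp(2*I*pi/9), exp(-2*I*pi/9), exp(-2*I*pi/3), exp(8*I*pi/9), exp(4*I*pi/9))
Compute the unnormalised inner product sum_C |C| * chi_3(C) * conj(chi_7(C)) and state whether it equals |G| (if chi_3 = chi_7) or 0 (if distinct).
Sum = 0; so <chi_3, chi_7> = 0 (distinct irreducibles are orthogonal).

Compute term by term over conjugacy classes (|C| * chi_3(C) * conj(chi_7(C))):
  1*(1)*conj(1) + 1*(exp(2*I*pi/3))*conj(exp(-4*I*pi/9)) + 1*(exp(-2*I*pi/3))*conj(exp(-8*I*pi/9)) + 1*(1)*conj(exp(2*I*pi/3)) + 1*(exp(2*I*pi/3))*conj(exp(2*I*pi/9)) + 1*(exp(-2*I*pi/3))*conj(exp(-2*I*pi/9)) + 1*(1)*conj(exp(-2*I*pi/3)) + 1*(exp(2*I*pi/3))*conj(exp(8*I*pi/9)) + 1*(exp(-2*I*pi/3))*conj(exp(4*I*pi/9))
  = (1) + (exp(-8*I*pi/9)) + (exp(2*I*pi/9)) + (exp(-2*I*pi/3)) + (exp(4*I*pi/9)) + (exp(-4*I*pi/9)) + (exp(2*I*pi/3)) + (exp(-2*I*pi/9)) + (exp(8*I*pi/9))
  = 0.
(Exp terms are combined using exp(i*s)*conj(exp(i*t)) = exp(i*(s-t)), and sums of them are collapsed using the identity that for every m > 1 the m distinct m-th roots of unity sum to 0, e.g. 1 + exp(2*I*pi/3) + exp(-2*I*pi/3) = 0.)
Dividing by |G| = 9 gives 0/9 = 0, matching the row-orthogonality relation <chi_3, chi_7> = [chi_3 = chi_7].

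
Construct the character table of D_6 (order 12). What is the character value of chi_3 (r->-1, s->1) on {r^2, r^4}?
Conjugacy classes: {e} of size 1, {r^3} of size 1, {r^1, r^5} of size 2, {r^2, r^4} of size 2, {s, sr^2, ...} of size 3, {sr, sr^3, ...} of size 3.
Character table:
  irrep \ class              {e} (size 1)  {r^3} (size 1)  {r^1, r^5} (size 2)  {r^2, r^4} (size 2)  {s, sr^2, ...} (size 3)  {sr, sr^3, ...} (size 3)
  chi_1 (triv)               1             1               1                    1                    1                        1                       
  chi_2 (sign: r->1, s->-1)  1             1               1                    1                    -1                       -1                      
  chi_3 (r->-1, s->1)        1             -1              -1                   1                    1                        -1                      
  chi_4 (r->-1, s->-1)       1             -1              -1                   1                    -1                       1                       
  chi_5 (2d, j=1)            2             -2              1                    -1                   0                        0                       
  chi_6 (2d, j=2)            2             2               -1                   -1                   0                        0                       

Spot check: chi_3 (r->-1, s->1) on {r^2, r^4} = 1.

Proof sketch: D_6 has order 2*6 = 12 with 6 conjugacy classes, hence 6 irreducibles. Sum of squared dims 1 + 1 + 1 + 1 + 4 + 4 = 12 = |G|. Linear characters come from the abelianisation; the 2-dimensional irreps have character r^k -> 2*cos(2*pi*j*k/6), reflections -> 0.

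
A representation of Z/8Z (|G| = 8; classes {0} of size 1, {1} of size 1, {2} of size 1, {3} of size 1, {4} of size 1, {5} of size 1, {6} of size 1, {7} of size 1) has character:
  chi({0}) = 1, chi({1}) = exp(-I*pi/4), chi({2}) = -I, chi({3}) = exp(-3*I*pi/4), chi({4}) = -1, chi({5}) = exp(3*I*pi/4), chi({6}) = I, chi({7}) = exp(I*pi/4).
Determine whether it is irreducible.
Irreducible: <chi, chi> = 1.

Solution. <chi, chi> = (1/|G|) sum_C |C| * |chi(C)|^2 = (1/8)[1*|1|^2 + 1*|exp(-I*pi/4)|^2 + 1*|-I|^2 + 1*|exp(-3*I*pi/4)|^2 + 1*|-1|^2 + 1*|exp(3*I*pi/4)|^2 + 1*|I|^2 + 1*|exp(I*pi/4)|^2]
  = (1/8)[(1) + (1) + (1) + (1) + (1) + (1) + (1) + (1)] = 8/8 = 1.
(Exp terms are combined using exp(i*s)*conj(exp(i*t)) = exp(i*(s-t)), and sums of them are collapsed using the identity that for every m > 1 the m distinct m-th roots of unity sum to 0, e.g. 1 + exp(2*I*pi/3) + exp(-2*I*pi/3) = 0.)
A character is irreducible iff <chi, chi> = 1, so this representation is irreducible.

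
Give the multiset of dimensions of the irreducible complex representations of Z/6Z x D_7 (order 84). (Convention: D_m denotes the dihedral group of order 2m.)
Dimensions: 1, 1, 1, 1, 1, 1, 1, 1, 1, 1, 1, 1, 2, 2, 2, 2, 2, 2, 2, 2, 2, 2, 2, 2, 2, 2, 2, 2, 2, 2

There are 30 irreducibles (= number of conjugacy classes). Their dimensions d_i satisfy sum d_i^2 = |G| = 84: 1 + 1 + 1 + 1 + 1 + 1 + 1 + 1 + 1 + 1 + 1 + 1 + 4 + 4 + 4 + 4 + 4 + 4 + 4 + 4 + 4 + 4 + 4 + 4 + 4 + 4 + 4 + 4 + 4 + 4 = 84. (For the product with Z/6Z: each of the 6 1-dim characters of Z/6Z tensors with each irrep of D_7, giving 6 copies of each D_7-dimension.)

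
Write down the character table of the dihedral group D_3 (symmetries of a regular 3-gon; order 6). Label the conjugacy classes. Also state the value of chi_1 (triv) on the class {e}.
Conjugacy classes: {e} of size 1, {r^1, r^2} of size 2, {s, sr, ..., sr^2} of size 3.
Character table:
  irrep \ class              {e} (size 1)  {r^1, r^2} (size 2)  {s, sr, ..., sr^2} (size 3)
  chi_1 (triv)               1             1                    1                          
  chi_2 (sign: r->1, s->-1)  1             1                    -1                         
  chi_3 (2d, j=1)            2             -1                   0                          

Spot check: chi_1 (triv) on {e} = 1.

Explanation: D_3 has order 2*3 = 6 with 3 conjugacy classes, hence 3 irreducibles. Sum of squared dims 1 + 1 + 4 = 6 = |G|. Linear characters come from the abelianisation; the 2-dimensional irreps have character r^k -> 2*cos(2*pi*j*k/3), reflections -> 0.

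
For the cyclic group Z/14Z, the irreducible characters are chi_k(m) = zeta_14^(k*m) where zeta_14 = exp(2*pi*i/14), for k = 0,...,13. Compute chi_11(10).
chi_11(10) = zeta_14^110 = exp(-2*I*pi/7)

Why: chi_11(10) = zeta_14^(11*10) = zeta_14^110. Since zeta_14^14 = 1, this equals zeta_14^12 = exp(2*pi*i*12/14) = exp(-2*I*pi/7).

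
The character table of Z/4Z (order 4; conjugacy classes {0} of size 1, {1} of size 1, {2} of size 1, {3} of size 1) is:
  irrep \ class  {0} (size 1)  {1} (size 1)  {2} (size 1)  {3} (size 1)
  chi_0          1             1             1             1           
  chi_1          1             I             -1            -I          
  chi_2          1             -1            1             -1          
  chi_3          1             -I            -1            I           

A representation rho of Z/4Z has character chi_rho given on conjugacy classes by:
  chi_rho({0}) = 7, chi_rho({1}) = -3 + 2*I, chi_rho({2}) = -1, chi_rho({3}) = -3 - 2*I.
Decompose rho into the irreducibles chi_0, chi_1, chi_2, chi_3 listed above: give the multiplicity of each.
Multiplicities: chi_0: 0, chi_1: 3, chi_2: 3, chi_3: 1.

Argument: Use <chi_rho, chi> = (1/|G|) sum_C |C| * chi_rho(C) * conj(chi(C)) with |G| = 4 for each irreducible chi in the table:
  <chi_rho, chi_0> = (1/4)[1*(7)*conj(1) + 1*(-3 + 2*I)*conj(1) + 1*(-1)*conj(1) + 1*(-3 - 2*I)*conj(1)]
      = (1/4)[(7) + (-3 + 2*I) + (-1) + (-3 - 2*I)] = 0/4 = 0
  <chi_rho, chi_1> = (1/4)[1*(7)*conj(1) + 1*(-3 + 2*I)*conj(I) + 1*(-1)*conj(-1) + 1*(-3 - 2*I)*conj(-I)]
      = (1/4)[(7) + (2 + 3*I) + (1) + (2 - 3*I)] = 12/4 = 3
  <chi_rho, chi_2> = (1/4)[1*(7)*conj(1) + 1*(-3 + 2*I)*conj(-1) + 1*(-1)*conj(1) + 1*(-3 - 2*I)*conj(-1)]
      = (1/4)[(7) + (3 - 2*I) + (-1) + (3 + 2*I)] = 12/4 = 3
  <chi_rho, chi_3> = (1/4)[1*(7)*conj(1) + 1*(-3 + 2*I)*conj(-I) + 1*(-1)*conj(-1) + 1*(-3 - 2*I)*conj(I)]
      = (1/4)[(7) + (-2 - 3*I) + (1) + (-2 + 3*I)] = 4/4 = 1
(Exp terms are combined using exp(i*s)*conj(exp(i*t)) = exp(i*(s-t)), and sums of them are collapsed using the identity that for every m > 1 the m distinct m-th roots of unity sum to 0, e.g. 1 + exp(2*I*pi/3) + exp(-2*I*pi/3) = 0.)
Dimension check: dim(rho) = sum (mult * dim) = 0*1 + 3*1 + 3*1 + 1*1 = 7 = chi_rho(e) = 7.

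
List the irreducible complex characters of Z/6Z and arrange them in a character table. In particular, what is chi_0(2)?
Character table of Z/6Z (irreps indexed chi_0,...,chi_5 with chi_k(m) = zeta_6^(k*m), zeta_6 = exp(2*pi*i/6)):
  irrep \ class  {0} (size 1)  {1} (size 1)    {2} (size 1)    {3} (size 1)  {4} (size 1)    {5} (size 1)  
  chi_0          1             1               1               1             1               1             
  chi_1          1             exp(I*pi/3)     exp(2*I*pi/3)   -1            exp(-2*I*pi/3)  exp(-I*pi/3)  
  chi_2          1             exp(2*I*pi/3)   exp(-2*I*pi/3)  1             exp(2*I*pi/3)   exp(-2*I*pi/3)
  chi_3          1             -1              1               -1            1               -1            
  chi_4          1             exp(-2*I*pi/3)  exp(2*I*pi/3)   1             exp(-2*I*pi/3)  exp(2*I*pi/3) 
  chi_5          1             exp(-I*pi/3)    exp(-2*I*pi/3)  -1            exp(2*I*pi/3)   exp(I*pi/3)   

Spot check: chi_0(2) = zeta_6^(0*2) = zeta_6^0 = 1.

Explanation: Z/6Z is abelian, so all 6 irreducible complex representations are 1-dimensional. They are given by chi_k(m) = zeta_6^(k*m) for k = 0,...,5. Row orthogonality: sum_m chi_k(m) conj(chi_l(m)) = 6 * [k = l].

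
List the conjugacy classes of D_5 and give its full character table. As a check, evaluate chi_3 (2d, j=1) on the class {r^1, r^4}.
Conjugacy classes: {e} of size 1, {r^1, r^4} of size 2, {r^2, r^3} of size 2, {s, sr, ..., sr^4} of size 5.
Character table:
  irrep \ class              {e} (size 1)  {r^1, r^4} (size 2)  {r^2, r^3} (size 2)  {s, sr, ..., sr^4} (size 5)
  chi_1 (triv)               1             1                    1                    1                          
  chi_2 (sign: r->1, s->-1)  1             1                    1                    -1                         
  chi_3 (2d, j=1)            2             -1/2 + sqrt(5)/2     -sqrt(5)/2 - 1/2     0                          
  chi_4 (2d, j=2)            2             -sqrt(5)/2 - 1/2     -1/2 + sqrt(5)/2     0                          

Spot check: chi_3 (2d, j=1) on {r^1, r^4} = -1/2 + sqrt(5)/2.

Why: D_5 has order 2*5 = 10 with 4 conjugacy classes, hence 4 irreducibles. Sum of squared dims 1 + 1 + 4 + 4 = 10 = |G|. Linear characters come from the abelianisation; the 2-dimensional irreps have character r^k -> 2*cos(2*pi*j*k/5), reflections -> 0.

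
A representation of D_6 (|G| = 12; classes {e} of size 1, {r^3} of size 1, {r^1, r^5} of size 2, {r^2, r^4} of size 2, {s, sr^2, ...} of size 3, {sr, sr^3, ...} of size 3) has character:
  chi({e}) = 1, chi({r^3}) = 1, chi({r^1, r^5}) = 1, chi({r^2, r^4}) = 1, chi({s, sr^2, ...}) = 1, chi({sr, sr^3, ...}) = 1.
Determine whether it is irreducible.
Irreducible: <chi, chi> = 1.

Reasoning: <chi, chi> = (1/|G|) sum_C |C| * |chi(C)|^2 = (1/12)[1*|1|^2 + 1*|1|^2 + 2*|1|^2 + 2*|1|^2 + 3*|1|^2 + 3*|1|^2]
  = (1/12)[(1) + (1) + (2) + (2) + (3) + (3)] = 12/12 = 1.
A character is irreducible iff <chi, chi> = 1, so this representation is irreducible.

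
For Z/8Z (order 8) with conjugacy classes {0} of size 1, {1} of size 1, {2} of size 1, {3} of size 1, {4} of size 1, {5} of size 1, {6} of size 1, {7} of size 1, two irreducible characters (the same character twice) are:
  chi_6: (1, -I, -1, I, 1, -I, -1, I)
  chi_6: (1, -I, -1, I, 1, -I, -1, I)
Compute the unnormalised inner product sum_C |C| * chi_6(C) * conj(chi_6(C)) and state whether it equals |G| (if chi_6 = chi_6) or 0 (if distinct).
Sum = 8 = |G| = 8; so <chi_6, chi_6> = 1 (norm-1 confirms irreducibility).

Solution. Compute term by term over conjugacy classes (|C| * chi_6(C) * conj(chi_6(C))):
  1*(1)*conj(1) + 1*(-I)*conj(-I) + 1*(-1)*conj(-1) + 1*(I)*conj(I) + 1*(1)*conj(1) + 1*(-I)*conj(-I) + 1*(-1)*conj(-1) + 1*(I)*conj(I)
  = (1) + (1) + (1) + (1) + (1) + (1) + (1) + (1)
  = 8.
(Exp terms are combined using exp(i*s)*conj(exp(i*t)) = exp(i*(s-t)), and sums of them are collapsed using the identity that for every m > 1 the m distinct m-th roots of unity sum to 0, e.g. 1 + exp(2*I*pi/3) + exp(-2*I*pi/3) = 0.)
Dividing by |G| = 8 gives 8/8 = 1, matching the row-orthogonality relation <chi_6, chi_6> = [chi_6 = chi_6].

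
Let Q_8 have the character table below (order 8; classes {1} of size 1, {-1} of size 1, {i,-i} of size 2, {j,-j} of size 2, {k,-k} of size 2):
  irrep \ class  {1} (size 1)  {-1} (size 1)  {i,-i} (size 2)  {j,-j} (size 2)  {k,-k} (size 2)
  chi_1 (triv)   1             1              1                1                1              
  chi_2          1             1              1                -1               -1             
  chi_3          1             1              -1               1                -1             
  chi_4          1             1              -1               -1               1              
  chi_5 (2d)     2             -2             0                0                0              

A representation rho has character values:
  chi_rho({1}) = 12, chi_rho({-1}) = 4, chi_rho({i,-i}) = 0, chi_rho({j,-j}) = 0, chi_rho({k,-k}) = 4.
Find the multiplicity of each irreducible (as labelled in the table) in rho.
Multiplicities: chi_1: 3, chi_2: 1, chi_3: 1, chi_4: 3, chi_5: 2.

Reasoning: Use <chi_rho, chi> = (1/|G|) sum_C |C| * chi_rho(C) * conj(chi(C)) with |G| = 8 for each irreducible chi in the table:
  <chi_rho, chi_1> = (1/8)[1*(12)*conj(1) + 1*(4)*conj(1) + 2*(0)*conj(1) + 2*(0)*conj(1) + 2*(4)*conj(1)]
      = (1/8)[(12) + (4) + (0) + (0) + (8)] = 24/8 = 3
  <chi_rho, chi_2> = (1/8)[1*(12)*conj(1) + 1*(4)*conj(1) + 2*(0)*conj(1) + 2*(0)*conj(-1) + 2*(4)*conj(-1)]
      = (1/8)[(12) + (4) + (0) + (0) + (-8)] = 8/8 = 1
  <chi_rho, chi_3> = (1/8)[1*(12)*conj(1) + 1*(4)*conj(1) + 2*(0)*conj(-1) + 2*(0)*conj(1) + 2*(4)*conj(-1)]
      = (1/8)[(12) + (4) + (0) + (0) + (-8)] = 8/8 = 1
  <chi_rho, chi_4> = (1/8)[1*(12)*conj(1) + 1*(4)*conj(1) + 2*(0)*conj(-1) + 2*(0)*conj(-1) + 2*(4)*conj(1)]
      = (1/8)[(12) + (4) + (0) + (0) + (8)] = 24/8 = 3
  <chi_rho, chi_5> = (1/8)[1*(12)*conj(2) + 1*(4)*conj(-2) + 2*(0)*conj(0) + 2*(0)*conj(0) + 2*(4)*conj(0)]
      = (1/8)[(24) + (-8) + (0) + (0) + (0)] = 16/8 = 2
Dimension check: dim(rho) = sum (mult * dim) = 3*1 + 1*1 + 1*1 + 3*1 + 2*2 = 12 = chi_rho(e) = 12.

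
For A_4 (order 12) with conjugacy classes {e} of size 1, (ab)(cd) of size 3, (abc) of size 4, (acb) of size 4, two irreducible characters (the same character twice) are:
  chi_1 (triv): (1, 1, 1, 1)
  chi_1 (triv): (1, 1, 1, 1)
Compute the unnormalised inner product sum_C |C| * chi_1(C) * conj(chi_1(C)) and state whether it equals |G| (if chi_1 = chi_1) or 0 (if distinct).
Sum = 12 = |G| = 12; so <chi_1, chi_1> = 1 (norm-1 confirms irreducibility).

Explanation: Compute term by term over conjugacy classes (|C| * chi_1(C) * conj(chi_1(C))):
  1*(1)*conj(1) + 3*(1)*conj(1) + 4*(1)*conj(1) + 4*(1)*conj(1)
  = (1) + (3) + (4) + (4)
  = 12.
(Exp terms are combined using exp(i*s)*conj(exp(i*t)) = exp(i*(s-t)), and sums of them are collapsed using the identity that for every m > 1 the m distinct m-th roots of unity sum to 0, e.g. 1 + exp(2*I*pi/3) + exp(-2*I*pi/3) = 0.)
Dividing by |G| = 12 gives 12/12 = 1, matching the row-orthogonality relation <chi_1, chi_1> = [chi_1 = chi_1].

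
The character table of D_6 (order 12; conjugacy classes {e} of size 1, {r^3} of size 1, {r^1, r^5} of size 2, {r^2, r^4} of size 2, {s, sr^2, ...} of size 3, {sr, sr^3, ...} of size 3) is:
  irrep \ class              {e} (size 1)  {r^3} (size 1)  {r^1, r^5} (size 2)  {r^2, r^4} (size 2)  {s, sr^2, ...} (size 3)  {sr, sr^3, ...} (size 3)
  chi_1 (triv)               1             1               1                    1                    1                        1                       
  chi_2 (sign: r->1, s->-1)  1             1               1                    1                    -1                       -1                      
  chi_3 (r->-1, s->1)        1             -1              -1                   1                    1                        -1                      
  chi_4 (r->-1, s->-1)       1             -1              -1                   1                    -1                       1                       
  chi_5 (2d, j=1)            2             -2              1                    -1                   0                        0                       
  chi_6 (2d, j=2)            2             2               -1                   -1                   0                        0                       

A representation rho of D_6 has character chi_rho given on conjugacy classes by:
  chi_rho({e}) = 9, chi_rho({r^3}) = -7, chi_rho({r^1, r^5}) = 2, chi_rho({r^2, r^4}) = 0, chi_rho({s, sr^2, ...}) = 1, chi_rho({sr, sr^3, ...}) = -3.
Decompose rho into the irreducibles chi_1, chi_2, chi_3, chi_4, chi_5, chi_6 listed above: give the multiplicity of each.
Multiplicities: chi_1: 0, chi_2: 1, chi_3: 2, chi_4: 0, chi_5: 3, chi_6: 0.

Solution. Use <chi_rho, chi> = (1/|G|) sum_C |C| * chi_rho(C) * conj(chi(C)) with |G| = 12 for each irreducible chi in the table:
  <chi_rho, chi_1> = (1/12)[1*(9)*conj(1) + 1*(-7)*conj(1) + 2*(2)*conj(1) + 2*(0)*conj(1) + 3*(1)*conj(1) + 3*(-3)*conj(1)]
      = (1/12)[(9) + (-7) + (4) + (0) + (3) + (-9)] = 0/12 = 0
  <chi_rho, chi_2> = (1/12)[1*(9)*conj(1) + 1*(-7)*conj(1) + 2*(2)*conj(1) + 2*(0)*conj(1) + 3*(1)*conj(-1) + 3*(-3)*conj(-1)]
      = (1/12)[(9) + (-7) + (4) + (0) + (-3) + (9)] = 12/12 = 1
  <chi_rho, chi_3> = (1/12)[1*(9)*conj(1) + 1*(-7)*conj(-1) + 2*(2)*conj(-1) + 2*(0)*conj(1) + 3*(1)*conj(1) + 3*(-3)*conj(-1)]
      = (1/12)[(9) + (7) + (-4) + (0) + (3) + (9)] = 24/12 = 2
  <chi_rho, chi_4> = (1/12)[1*(9)*conj(1) + 1*(-7)*conj(-1) + 2*(2)*conj(-1) + 2*(0)*conj(1) + 3*(1)*conj(-1) + 3*(-3)*conj(1)]
      = (1/12)[(9) + (7) + (-4) + (0) + (-3) + (-9)] = 0/12 = 0
  <chi_rho, chi_5> = (1/12)[1*(9)*conj(2) + 1*(-7)*conj(-2) + 2*(2)*conj(1) + 2*(0)*conj(-1) + 3*(1)*conj(0) + 3*(-3)*conj(0)]
      = (1/12)[(18) + (14) + (4) + (0) + (0) + (0)] = 36/12 = 3
  <chi_rho, chi_6> = (1/12)[1*(9)*conj(2) + 1*(-7)*conj(2) + 2*(2)*conj(-1) + 2*(0)*conj(-1) + 3*(1)*conj(0) + 3*(-3)*conj(0)]
      = (1/12)[(18) + (-14) + (-4) + (0) + (0) + (0)] = 0/12 = 0
Dimension check: dim(rho) = sum (mult * dim) = 0*1 + 1*1 + 2*1 + 0*1 + 3*2 + 0*2 = 9 = chi_rho(e) = 9.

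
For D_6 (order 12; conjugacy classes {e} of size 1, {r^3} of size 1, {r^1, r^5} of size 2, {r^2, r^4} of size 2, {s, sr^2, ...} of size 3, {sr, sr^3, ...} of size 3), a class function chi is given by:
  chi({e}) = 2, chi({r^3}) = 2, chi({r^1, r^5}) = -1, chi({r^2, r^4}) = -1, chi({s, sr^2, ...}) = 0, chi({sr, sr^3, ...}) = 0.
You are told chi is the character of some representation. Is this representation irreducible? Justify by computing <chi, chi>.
Irreducible: <chi, chi> = 1.

Derivation: <chi, chi> = (1/|G|) sum_C |C| * |chi(C)|^2 = (1/12)[1*|2|^2 + 1*|2|^2 + 2*|-1|^2 + 2*|-1|^2 + 3*|0|^2 + 3*|0|^2]
  = (1/12)[(4) + (4) + (2) + (2) + (0) + (0)] = 12/12 = 1.
A character is irreducible iff <chi, chi> = 1, so this representation is irreducible.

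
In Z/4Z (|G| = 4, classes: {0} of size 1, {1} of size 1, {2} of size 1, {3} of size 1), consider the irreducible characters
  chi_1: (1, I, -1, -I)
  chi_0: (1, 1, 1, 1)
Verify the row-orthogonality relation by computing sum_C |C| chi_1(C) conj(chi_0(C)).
Sum = 0; so <chi_1, chi_0> = 0 (distinct irreducibles are orthogonal).

Compute term by term over conjugacy classes (|C| * chi_1(C) * conj(chi_0(C))):
  1*(1)*conj(1) + 1*(I)*conj(1) + 1*(-1)*conj(1) + 1*(-I)*conj(1)
  = (1) + (I) + (-1) + (-I)
  = 0.
(Exp terms are combined using exp(i*s)*conj(exp(i*t)) = exp(i*(s-t)), and sums of them are collapsed using the identity that for every m > 1 the m distinct m-th roots of unity sum to 0, e.g. 1 + exp(2*I*pi/3) + exp(-2*I*pi/3) = 0.)
Dividing by |G| = 4 gives 0/4 = 0, matching the row-orthogonality relation <chi_1, chi_0> = [chi_1 = chi_0].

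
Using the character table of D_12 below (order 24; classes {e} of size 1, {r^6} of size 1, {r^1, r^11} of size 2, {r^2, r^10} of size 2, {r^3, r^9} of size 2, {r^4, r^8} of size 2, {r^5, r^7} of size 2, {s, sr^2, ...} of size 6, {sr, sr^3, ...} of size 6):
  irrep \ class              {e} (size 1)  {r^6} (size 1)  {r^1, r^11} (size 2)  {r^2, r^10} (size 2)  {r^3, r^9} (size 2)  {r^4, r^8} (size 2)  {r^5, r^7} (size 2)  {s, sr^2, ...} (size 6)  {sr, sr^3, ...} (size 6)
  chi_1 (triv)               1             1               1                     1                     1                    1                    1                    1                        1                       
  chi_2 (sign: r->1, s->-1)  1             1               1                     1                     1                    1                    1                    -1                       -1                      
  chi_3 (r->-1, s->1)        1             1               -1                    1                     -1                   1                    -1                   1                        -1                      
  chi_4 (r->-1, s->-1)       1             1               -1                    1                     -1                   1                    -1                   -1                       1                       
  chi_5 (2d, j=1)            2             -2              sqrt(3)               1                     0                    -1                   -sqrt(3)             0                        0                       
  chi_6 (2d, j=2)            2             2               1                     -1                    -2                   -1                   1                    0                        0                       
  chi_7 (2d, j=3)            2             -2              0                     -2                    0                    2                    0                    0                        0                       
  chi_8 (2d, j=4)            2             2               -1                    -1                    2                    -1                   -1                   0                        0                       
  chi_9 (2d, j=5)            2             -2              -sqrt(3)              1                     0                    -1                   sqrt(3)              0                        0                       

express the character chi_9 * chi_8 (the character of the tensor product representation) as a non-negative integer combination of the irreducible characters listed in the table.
chi_9 tensor chi_8 = chi_5 + chi_7 (all other irreducibles have multiplicity 0).

Argument: The character of a tensor product is the pointwise product (chi_9 * chi_8)(C) = chi_9(C) * chi_8(C):
  {e}: (2)*(2), {r^6}: (-2)*(2), {r^1, r^11}: (-sqrt(3))*(-1), {r^2, r^10}: (1)*(-1), {r^3, r^9}: (0)*(2), {r^4, r^8}: (-1)*(-1), {r^5, r^7}: (sqrt(3))*(-1), {s, sr^2, ...}: (0)*(0), {sr, sr^3, ...}: (0)*(0)
so (chi_9 * chi_8) takes values
  {e} -> 4, {r^6} -> -4, {r^1, r^11} -> sqrt(3), {r^2, r^10} -> -1, {r^3, r^9} -> 0, {r^4, r^8} -> 1, {r^5, r^7} -> -sqrt(3), {s, sr^2, ...} -> 0, {sr, sr^3, ...} -> 0.
Now take the inner product of this character with each irreducible chi from the table, <chi_9*chi_8, chi> = (1/24) sum_C |C| (chi_9*chi_8)(C) conj(chi(C)):
  <chi_9*chi_8, chi_1> = (1/24)[1*(4)*conj(1) + 1*(-4)*conj(1) + 2*(sqrt(3))*conj(1) + 2*(-1)*conj(1) + 2*(0)*conj(1) + 2*(1)*conj(1) + 2*(-sqrt(3))*conj(1) + 6*(0)*conj(1) + 6*(0)*conj(1)]
      = (1/24)[(4) + (-4) + (2*sqrt(3)) + (-2) + (0) + (2) + (-2*sqrt(3)) + (0) + (0)] = 0/24 = 0
  <chi_9*chi_8, chi_2> = (1/24)[1*(4)*conj(1) + 1*(-4)*conj(1) + 2*(sqrt(3))*conj(1) + 2*(-1)*conj(1) + 2*(0)*conj(1) + 2*(1)*conj(1) + 2*(-sqrt(3))*conj(1) + 6*(0)*conj(-1) + 6*(0)*conj(-1)]
      = (1/24)[(4) + (-4) + (2*sqrt(3)) + (-2) + (0) + (2) + (-2*sqrt(3)) + (0) + (0)] = 0/24 = 0
  <chi_9*chi_8, chi_3> = (1/24)[1*(4)*conj(1) + 1*(-4)*conj(1) + 2*(sqrt(3))*conj(-1) + 2*(-1)*conj(1) + 2*(0)*conj(-1) + 2*(1)*conj(1) + 2*(-sqrt(3))*conj(-1) + 6*(0)*conj(1) + 6*(0)*conj(-1)]
      = (1/24)[(4) + (-4) + (-2*sqrt(3)) + (-2) + (0) + (2) + (2*sqrt(3)) + (0) + (0)] = 0/24 = 0
  <chi_9*chi_8, chi_4> = (1/24)[1*(4)*conj(1) + 1*(-4)*conj(1) + 2*(sqrt(3))*conj(-1) + 2*(-1)*conj(1) + 2*(0)*conj(-1) + 2*(1)*conj(1) + 2*(-sqrt(3))*conj(-1) + 6*(0)*conj(-1) + 6*(0)*conj(1)]
      = (1/24)[(4) + (-4) + (-2*sqrt(3)) + (-2) + (0) + (2) + (2*sqrt(3)) + (0) + (0)] = 0/24 = 0
  <chi_9*chi_8, chi_5> = (1/24)[1*(4)*conj(2) + 1*(-4)*conj(-2) + 2*(sqrt(3))*conj(sqrt(3)) + 2*(-1)*conj(1) + 2*(0)*conj(0) + 2*(1)*conj(-1) + 2*(-sqrt(3))*conj(-sqrt(3)) + 6*(0)*conj(0) + 6*(0)*conj(0)]
      = (1/24)[(8) + (8) + (6) + (-2) + (0) + (-2) + (6) + (0) + (0)] = 24/24 = 1
  <chi_9*chi_8, chi_6> = (1/24)[1*(4)*conj(2) + 1*(-4)*conj(2) + 2*(sqrt(3))*conj(1) + 2*(-1)*conj(-1) + 2*(0)*conj(-2) + 2*(1)*conj(-1) + 2*(-sqrt(3))*conj(1) + 6*(0)*conj(0) + 6*(0)*conj(0)]
      = (1/24)[(8) + (-8) + (2*sqrt(3)) + (2) + (0) + (-2) + (-2*sqrt(3)) + (0) + (0)] = 0/24 = 0
  <chi_9*chi_8, chi_7> = (1/24)[1*(4)*conj(2) + 1*(-4)*conj(-2) + 2*(sqrt(3))*conj(0) + 2*(-1)*conj(-2) + 2*(0)*conj(0) + 2*(1)*conj(2) + 2*(-sqrt(3))*conj(0) + 6*(0)*conj(0) + 6*(0)*conj(0)]
      = (1/24)[(8) + (8) + (0) + (4) + (0) + (4) + (0) + (0) + (0)] = 24/24 = 1
  <chi_9*chi_8, chi_8> = (1/24)[1*(4)*conj(2) + 1*(-4)*conj(2) + 2*(sqrt(3))*conj(-1) + 2*(-1)*conj(-1) + 2*(0)*conj(2) + 2*(1)*conj(-1) + 2*(-sqrt(3))*conj(-1) + 6*(0)*conj(0) + 6*(0)*conj(0)]
      = (1/24)[(8) + (-8) + (-2*sqrt(3)) + (2) + (0) + (-2) + (2*sqrt(3)) + (0) + (0)] = 0/24 = 0
  <chi_9*chi_8, chi_9> = (1/24)[1*(4)*conj(2) + 1*(-4)*conj(-2) + 2*(sqrt(3))*conj(-sqrt(3)) + 2*(-1)*conj(1) + 2*(0)*conj(0) + 2*(1)*conj(-1) + 2*(-sqrt(3))*conj(sqrt(3)) + 6*(0)*conj(0) + 6*(0)*conj(0)]
      = (1/24)[(8) + (8) + (-6) + (-2) + (0) + (-2) + (-6) + (0) + (0)] = 0/24 = 0
Hence the multiplicities are chi_5: 1, chi_7: 1. Dimension check: dim(chi_9)*dim(chi_8) = 2*2 = 4 and sum (mult * dim) = 1*2 + 1*2 = 4.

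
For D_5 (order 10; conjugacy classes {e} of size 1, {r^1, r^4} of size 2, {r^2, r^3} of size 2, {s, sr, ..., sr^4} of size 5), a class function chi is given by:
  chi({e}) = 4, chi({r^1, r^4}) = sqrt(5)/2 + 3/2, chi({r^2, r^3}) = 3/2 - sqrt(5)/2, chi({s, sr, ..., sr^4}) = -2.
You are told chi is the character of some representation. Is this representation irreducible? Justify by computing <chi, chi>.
Not irreducible (reducible): <chi, chi> = 5 > 1.

Details: <chi, chi> = (1/|G|) sum_C |C| * |chi(C)|^2 = (1/10)[1*|4|^2 + 2*|sqrt(5)/2 + 3/2|^2 + 2*|3/2 - sqrt(5)/2|^2 + 5*|-2|^2]
  = (1/10)[(16) + (3*sqrt(5) + 7) + (7 - 3*sqrt(5)) + (20)] = 50/10 = 5.
A character is irreducible iff <chi, chi> = 1, so this representation is reducible.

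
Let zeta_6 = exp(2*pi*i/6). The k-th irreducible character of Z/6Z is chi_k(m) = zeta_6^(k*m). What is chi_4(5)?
chi_4(5) = zeta_6^20 = exp(2*I*pi/3)

Solution. chi_4(5) = zeta_6^(4*5) = zeta_6^20. Since zeta_6^6 = 1, this equals zeta_6^2 = exp(2*pi*i*2/6) = exp(2*I*pi/3).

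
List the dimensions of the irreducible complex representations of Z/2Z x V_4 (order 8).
Dimensions: 1, 1, 1, 1, 1, 1, 1, 1

Working: There are 8 irreducibles (= number of conjugacy classes). Their dimensions d_i satisfy sum d_i^2 = |G| = 8: 1 + 1 + 1 + 1 + 1 + 1 + 1 + 1 = 8. (For the product with Z/2Z: each of the 2 1-dim characters of Z/2Z tensors with each irrep of V_4, giving 2 copies of each V_4-dimension.)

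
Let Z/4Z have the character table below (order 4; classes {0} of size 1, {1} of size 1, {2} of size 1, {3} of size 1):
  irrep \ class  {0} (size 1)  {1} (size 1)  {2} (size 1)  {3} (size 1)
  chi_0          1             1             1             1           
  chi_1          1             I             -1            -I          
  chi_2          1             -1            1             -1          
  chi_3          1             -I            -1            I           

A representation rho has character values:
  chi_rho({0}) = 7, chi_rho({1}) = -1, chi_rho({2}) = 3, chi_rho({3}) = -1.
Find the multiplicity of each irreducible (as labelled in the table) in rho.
Multiplicities: chi_0: 2, chi_1: 1, chi_2: 3, chi_3: 1.

Details: Use <chi_rho, chi> = (1/|G|) sum_C |C| * chi_rho(C) * conj(chi(C)) with |G| = 4 for each irreducible chi in the table:
  <chi_rho, chi_0> = (1/4)[1*(7)*conj(1) + 1*(-1)*conj(1) + 1*(3)*conj(1) + 1*(-1)*conj(1)]
      = (1/4)[(7) + (-1) + (3) + (-1)] = 8/4 = 2
  <chi_rho, chi_1> = (1/4)[1*(7)*conj(1) + 1*(-1)*conj(I) + 1*(3)*conj(-1) + 1*(-1)*conj(-I)]
      = (1/4)[(7) + (I) + (-3) + (-I)] = 4/4 = 1
  <chi_rho, chi_2> = (1/4)[1*(7)*conj(1) + 1*(-1)*conj(-1) + 1*(3)*conj(1) + 1*(-1)*conj(-1)]
      = (1/4)[(7) + (1) + (3) + (1)] = 12/4 = 3
  <chi_rho, chi_3> = (1/4)[1*(7)*conj(1) + 1*(-1)*conj(-I) + 1*(3)*conj(-1) + 1*(-1)*conj(I)]
      = (1/4)[(7) + (-I) + (-3) + (I)] = 4/4 = 1
(Exp terms are combined using exp(i*s)*conj(exp(i*t)) = exp(i*(s-t)), and sums of them are collapsed using the identity that for every m > 1 the m distinct m-th roots of unity sum to 0, e.g. 1 + exp(2*I*pi/3) + exp(-2*I*pi/3) = 0.)
Dimension check: dim(rho) = sum (mult * dim) = 2*1 + 1*1 + 3*1 + 1*1 = 7 = chi_rho(e) = 7.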